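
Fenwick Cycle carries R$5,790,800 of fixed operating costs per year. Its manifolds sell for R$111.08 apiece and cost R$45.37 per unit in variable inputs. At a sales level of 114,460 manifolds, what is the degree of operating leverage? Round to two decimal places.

Contribution at this volume is 114,460 × R$65.71 = R$7,521,166.60.
EBIT = R$7,521,166.60 − R$5,790,800 = R$1,730,366.60.
DOL = contribution ÷ EBIT = R$7,521,166.60 ÷ R$1,730,366.60 = 4.3466.

4.35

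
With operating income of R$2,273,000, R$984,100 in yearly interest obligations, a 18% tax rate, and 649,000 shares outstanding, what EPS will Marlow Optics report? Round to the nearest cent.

Interest = R$984,100.00, so EBT = R$2,273,000 − R$984,100.00 = R$1,288,900.00.
After tax at 18%: net income = R$1,288,900.00 × 0.82 = R$1,056,898.00.
Per share: R$1,056,898.00 / 649,000 shares = R$1.63.

R$1.63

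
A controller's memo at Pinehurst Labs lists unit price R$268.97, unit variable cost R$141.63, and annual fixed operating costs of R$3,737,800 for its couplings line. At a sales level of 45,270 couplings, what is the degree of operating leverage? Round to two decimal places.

2.84

Contribution at this volume is 45,270 × R$127.34 = R$5,764,681.80.
EBIT = R$5,764,681.80 − R$3,737,800 = R$2,026,881.80.
So DOL = total CM / EBIT = R$5,764,681.80 / R$2,026,881.80 = 2.8441.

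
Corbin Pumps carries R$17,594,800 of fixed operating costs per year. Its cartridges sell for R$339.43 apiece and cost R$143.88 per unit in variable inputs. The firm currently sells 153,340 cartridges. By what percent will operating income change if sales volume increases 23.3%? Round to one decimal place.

+56.4%

Contribution at this volume is 153,340 × R$195.55 = R$29,985,637.00.
Subtracting fixed costs: EBIT = R$29,985,637.00 − R$17,594,800 = R$12,390,837.00.
Degree of operating leverage = R$29,985,637.00 / R$12,390,837.00 = 2.4200.
%ΔEBIT = DOL × %ΔSales = 2.4200 × +23.3% = +56.4%.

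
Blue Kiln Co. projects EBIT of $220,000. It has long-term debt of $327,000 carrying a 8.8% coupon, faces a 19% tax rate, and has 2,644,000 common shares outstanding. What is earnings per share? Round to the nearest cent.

Pre-tax income = $220,000 − $28,776.00 = $191,224.00.
Net income = $191,224.00 × (1 − 0.19) = $154,891.44.
Per share: $154,891.44 / 2,644,000 shares = $0.06.

$0.06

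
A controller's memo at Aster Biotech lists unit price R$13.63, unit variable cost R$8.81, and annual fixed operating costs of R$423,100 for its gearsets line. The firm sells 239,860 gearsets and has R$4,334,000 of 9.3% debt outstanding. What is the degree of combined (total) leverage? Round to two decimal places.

Total contribution margin = 239,860 × R$4.82 = R$1,156,125.20.
Operating income = contribution − fixed costs = R$1,156,125.20 − R$423,100 = R$733,025.20. Interest = R$403,062.00, so EBIT − I = R$329,963.20.
Degree of total leverage = total CM / (EBIT − interest) = R$1,156,125.20 / R$329,963.20 = 3.5038.

3.50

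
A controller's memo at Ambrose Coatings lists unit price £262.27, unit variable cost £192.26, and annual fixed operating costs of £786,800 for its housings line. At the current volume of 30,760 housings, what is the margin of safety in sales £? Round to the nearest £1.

Each unit contributes £262.27 − £192.26 = £70.01. Break-even units = £786,800 ÷ £70.01 = 11,238.39; break-even revenue = 11,238.39 × £262.27 = £2,947,493.73.
Actual sales revenue = 30,760 × £262.27 = £8,067,425.20.
Margin of safety = £8,067,425.20 − £2,947,493.73 = £5,119,931.

£5,119,931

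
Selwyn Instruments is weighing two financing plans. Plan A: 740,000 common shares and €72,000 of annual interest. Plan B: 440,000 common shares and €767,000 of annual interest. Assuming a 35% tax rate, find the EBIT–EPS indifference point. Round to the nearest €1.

At indifference, (EBIT − 72,000)(1 − t)/740,000 = (EBIT − 767,000)(1 − t)/440,000.
The (1 − t) factor cancels: (EBIT − 72,000) × 440,000 = (EBIT − 767,000) × 740,000.
EBIT × (740,000 − 440,000) = 767,000 × 740,000 − 72,000 × 440,000 = 535,900,000,000, so EBIT = 535,900,000,000 ÷ 300,000 = 1,786,333.33.

€1,786,333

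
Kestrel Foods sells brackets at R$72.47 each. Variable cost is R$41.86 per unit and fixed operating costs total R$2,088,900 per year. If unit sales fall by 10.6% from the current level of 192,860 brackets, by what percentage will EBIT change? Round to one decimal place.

Total contribution margin = 192,860 × R$30.61 = R$5,903,444.60.
Subtracting fixed costs: EBIT = R$5,903,444.60 − R$2,088,900 = R$3,814,544.60.
DOL = contribution ÷ EBIT = R$5,903,444.60 ÷ R$3,814,544.60 = 1.5476.
Operating income changes by 1.5476 × -10.6% = -16.4%.

-16.4%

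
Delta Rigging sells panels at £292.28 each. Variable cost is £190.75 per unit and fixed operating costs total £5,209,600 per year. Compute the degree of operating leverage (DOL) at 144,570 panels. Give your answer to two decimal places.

1.55

Total contribution margin = 144,570 × £101.53 = £14,678,192.10.
Operating income = contribution − fixed costs = £14,678,192.10 − £5,209,600 = £9,468,592.10.
Degree of operating leverage = £14,678,192.10 / £9,468,592.10 = 1.5502.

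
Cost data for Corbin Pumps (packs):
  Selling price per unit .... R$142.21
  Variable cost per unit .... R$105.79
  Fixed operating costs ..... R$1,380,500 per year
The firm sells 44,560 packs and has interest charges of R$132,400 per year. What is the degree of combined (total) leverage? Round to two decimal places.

14.76

At 44,560 units, contribution = 44,560 × R$36.42 = R$1,622,875.20.
Subtracting fixed costs: EBIT = R$1,622,875.20 − R$1,380,500 = R$242,375.20. Interest = R$132,400.00, so EBIT − I = R$109,975.20.
Degree of total leverage = total CM / (EBIT − interest) = R$1,622,875.20 / R$109,975.20 = 14.7567.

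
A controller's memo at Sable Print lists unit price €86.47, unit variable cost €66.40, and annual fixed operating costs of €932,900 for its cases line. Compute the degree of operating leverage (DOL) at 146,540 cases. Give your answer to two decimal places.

1.46

Contribution at this volume is 146,540 × €20.07 = €2,941,057.80.
EBIT = €2,941,057.80 − €932,900 = €2,008,157.80.
So DOL = total CM / EBIT = €2,941,057.80 / €2,008,157.80 = 1.4646.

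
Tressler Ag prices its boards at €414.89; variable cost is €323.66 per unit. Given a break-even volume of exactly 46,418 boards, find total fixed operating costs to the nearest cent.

Each unit contributes €414.89 − €323.66 = €91.23.
Fixed costs = break-even units × CM = 46,418 × €91.23 = €4,234,714.14.

€4,234,714.14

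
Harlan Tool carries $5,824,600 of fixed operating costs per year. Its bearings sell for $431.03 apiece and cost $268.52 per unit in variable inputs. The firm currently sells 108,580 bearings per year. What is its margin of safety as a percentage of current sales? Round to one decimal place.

Contribution margin per unit = $431.03 − $268.52 = $162.51. Break-even units = $5,824,600 ÷ $162.51 = 35,841.49; break-even revenue = 35,841.49 × $431.03 = $15,448,756.00.
Current sales = 108,580 × $431.03 = $46,801,237.40.
Margin of safety = ($46,801,237.40 − $15,448,756.00) ÷ $46,801,237.40 = 67.0%.

67.0%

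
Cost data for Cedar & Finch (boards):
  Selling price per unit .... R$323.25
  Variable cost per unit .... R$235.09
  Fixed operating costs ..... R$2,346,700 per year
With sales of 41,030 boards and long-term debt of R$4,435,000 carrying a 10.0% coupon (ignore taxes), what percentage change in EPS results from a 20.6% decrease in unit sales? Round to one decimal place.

-90.1%

Contribution at this volume is 41,030 × R$88.16 = R$3,617,204.80.
Subtracting fixed costs: EBIT = R$3,617,204.80 − R$2,346,700 = R$1,270,504.80.
Interest = R$443,500.00, so EBIT − I = R$827,004.80.
Degree of combined leverage = contribution ÷ (EBIT − I) = R$3,617,204.80 ÷ R$827,004.80 = 4.3739.
EPS therefore changes by 4.3739 × (-20.6%) = -90.1%.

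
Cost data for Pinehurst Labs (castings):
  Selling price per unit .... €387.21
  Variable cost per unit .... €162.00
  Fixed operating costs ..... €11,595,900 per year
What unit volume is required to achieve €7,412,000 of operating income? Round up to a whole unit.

84,401 castings

Each unit contributes €387.21 − €162.00 = €225.21.
Required volume = (fixed costs + target profit) ÷ CM = (€11,595,900 + €7,412,000) ÷ €225.21 = 84,400.78, so 84,401 castings.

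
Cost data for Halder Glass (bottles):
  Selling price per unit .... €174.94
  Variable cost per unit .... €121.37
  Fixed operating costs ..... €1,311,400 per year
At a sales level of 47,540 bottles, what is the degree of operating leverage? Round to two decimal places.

2.06

Contribution at this volume is 47,540 × €53.57 = €2,546,717.80.
Operating income = contribution − fixed costs = €2,546,717.80 − €1,311,400 = €1,235,317.80.
DOL = contribution ÷ EBIT = €2,546,717.80 ÷ €1,235,317.80 = 2.0616.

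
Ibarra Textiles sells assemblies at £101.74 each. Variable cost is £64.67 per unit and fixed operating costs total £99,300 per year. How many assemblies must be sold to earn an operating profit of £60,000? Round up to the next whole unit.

Contribution margin per unit = £101.74 − £64.67 = £37.07.
Need Q such that Q × £37.07 − £99,300 = £60,000, i.e. Q = £159,300 / £37.07 = 4,297.28 → 4,298.

4,298 assemblies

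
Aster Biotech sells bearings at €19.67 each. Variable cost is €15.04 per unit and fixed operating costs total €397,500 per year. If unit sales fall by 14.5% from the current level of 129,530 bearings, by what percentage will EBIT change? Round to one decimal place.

At 129,530 units, contribution = 129,530 × €4.63 = €599,723.90.
EBIT = €599,723.90 − €397,500 = €202,223.90.
DOL = contribution ÷ EBIT = €599,723.90 ÷ €202,223.90 = 2.9656.
%ΔEBIT = DOL × %ΔSales = 2.9656 × -14.5% = -43.0%.

-43.0%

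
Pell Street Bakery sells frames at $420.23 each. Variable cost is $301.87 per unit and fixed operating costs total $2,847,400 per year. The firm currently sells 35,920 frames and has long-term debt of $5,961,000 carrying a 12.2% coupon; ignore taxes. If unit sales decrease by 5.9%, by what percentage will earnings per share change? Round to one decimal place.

-37.1%

Total contribution margin = 35,920 × $118.36 = $4,251,491.20.
Operating income = contribution − fixed costs = $4,251,491.20 − $2,847,400 = $1,404,091.20.
Interest = $727,242.00, so EBIT − I = $676,849.20.
Degree of combined leverage = contribution ÷ (EBIT − I) = $4,251,491.20 ÷ $676,849.20 = 6.2813.
EPS therefore changes by 6.2813 × (-5.9%) = -37.1%.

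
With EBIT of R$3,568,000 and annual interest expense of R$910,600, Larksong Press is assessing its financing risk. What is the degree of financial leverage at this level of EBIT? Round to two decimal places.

Interest = R$910,600.00.
DFL = EBIT ÷ (EBIT − I) = R$3,568,000 ÷ (R$3,568,000 − R$910,600.00) = R$3,568,000 ÷ R$2,657,400.00 = 1.3427.

1.34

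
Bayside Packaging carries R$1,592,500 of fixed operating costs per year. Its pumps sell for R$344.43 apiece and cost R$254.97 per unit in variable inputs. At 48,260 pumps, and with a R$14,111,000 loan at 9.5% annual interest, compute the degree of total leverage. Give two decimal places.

At 48,260 units, contribution = 48,260 × R$89.46 = R$4,317,339.60.
EBIT = R$4,317,339.60 − R$1,592,500 = R$2,724,839.60. Interest = R$1,340,545.00, so EBIT − I = R$1,384,294.60.
Degree of total leverage = total CM / (EBIT − interest) = R$4,317,339.60 / R$1,384,294.60 = 3.1188.

3.12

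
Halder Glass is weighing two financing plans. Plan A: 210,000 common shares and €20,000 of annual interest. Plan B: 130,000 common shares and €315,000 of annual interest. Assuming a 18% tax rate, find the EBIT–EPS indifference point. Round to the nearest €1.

Set EPS_A = EPS_B: (EBIT − €20,000)(1 − 0.18) ÷ 210,000 = (EBIT − €315,000)(1 − 0.18) ÷ 130,000.
The (1 − t) factor cancels: (EBIT − 20,000) × 130,000 = (EBIT − 315,000) × 210,000.
EBIT × (210,000 − 130,000) = 315,000 × 210,000 − 20,000 × 130,000 = 63,550,000,000, so EBIT = 63,550,000,000 ÷ 80,000 = 794,375.00.

€794,375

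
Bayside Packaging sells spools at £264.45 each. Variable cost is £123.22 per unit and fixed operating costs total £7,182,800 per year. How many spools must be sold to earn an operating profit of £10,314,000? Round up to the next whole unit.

123,889 spools

Each unit contributes £264.45 − £123.22 = £141.23.
Need Q such that Q × £141.23 − £7,182,800 = £10,314,000, i.e. Q = £17,496,800 / £141.23 = 123,888.69 → 123,889.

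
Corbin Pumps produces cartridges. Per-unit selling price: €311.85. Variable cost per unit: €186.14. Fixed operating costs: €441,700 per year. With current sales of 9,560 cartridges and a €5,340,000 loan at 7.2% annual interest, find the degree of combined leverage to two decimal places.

3.20

At 9,560 units, contribution = 9,560 × €125.71 = €1,201,787.60.
Subtracting fixed costs: EBIT = €1,201,787.60 − €441,700 = €760,087.60. Interest = €384,480.00.
DOL = €1,201,787.60 ÷ €760,087.60 = 1.5811; DFL = €760,087.60 ÷ €375,607.60 = 2.0236.
Combined leverage = 1.5811 × 2.0236 = 3.1995.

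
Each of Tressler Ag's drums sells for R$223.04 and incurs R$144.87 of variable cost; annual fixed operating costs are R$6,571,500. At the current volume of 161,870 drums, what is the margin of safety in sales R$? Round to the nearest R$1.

Contribution margin per unit = R$223.04 − R$144.87 = R$78.17. Break-even units = R$6,571,500 ÷ R$78.17 = 84,066.78; break-even revenue = 84,066.78 × R$223.04 = R$18,750,254.06.
Current sales = 161,870 × R$223.04 = R$36,103,484.80.
Margin of safety = R$36,103,484.80 − R$18,750,254.06 = R$17,353,231.

R$17,353,231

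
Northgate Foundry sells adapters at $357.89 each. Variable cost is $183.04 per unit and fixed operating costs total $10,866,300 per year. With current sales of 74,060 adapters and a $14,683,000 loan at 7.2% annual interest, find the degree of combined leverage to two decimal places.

12.62

At 74,060 units, contribution = 74,060 × $174.85 = $12,949,391.00.
Subtracting fixed costs: EBIT = $12,949,391.00 − $10,866,300 = $2,083,091.00. Interest = $1,057,176.00, so EBIT − I = $1,025,915.00.
DCL = contribution ÷ (EBIT − I) = $12,949,391.00 ÷ $1,025,915.00 = 12.6223.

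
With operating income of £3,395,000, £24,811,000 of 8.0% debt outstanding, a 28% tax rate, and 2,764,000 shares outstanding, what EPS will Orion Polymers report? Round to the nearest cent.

£0.37

Interest = £1,984,880.00, so EBT = £3,395,000 − £1,984,880.00 = £1,410,120.00.
Net income = £1,410,120.00 × (1 − 0.28) = £1,015,286.40.
EPS = £1,015,286.40 ÷ 2,764,000 = £0.37.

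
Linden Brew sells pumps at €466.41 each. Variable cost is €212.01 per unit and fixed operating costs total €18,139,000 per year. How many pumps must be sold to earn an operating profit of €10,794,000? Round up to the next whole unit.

Each unit contributes €466.41 − €212.01 = €254.40.
Required volume = (fixed costs + target profit) ÷ CM = (€18,139,000 + €10,794,000) ÷ €254.40 = 113,730.35, so 113,731 pumps.

113,731 pumps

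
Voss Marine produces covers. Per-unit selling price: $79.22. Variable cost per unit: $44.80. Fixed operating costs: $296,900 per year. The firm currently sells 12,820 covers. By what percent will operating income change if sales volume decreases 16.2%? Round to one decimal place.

-49.5%

Contribution at this volume is 12,820 × $34.42 = $441,264.40.
Subtracting fixed costs: EBIT = $441,264.40 − $296,900 = $144,364.40.
DOL = contribution ÷ EBIT = $441,264.40 ÷ $144,364.40 = 3.0566.
So EBIT moves 3.0566 × (-16.2%) = -49.5%.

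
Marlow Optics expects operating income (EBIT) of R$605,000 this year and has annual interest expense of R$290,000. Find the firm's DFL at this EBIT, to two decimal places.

1.92

Interest = R$290,000.00.
DFL = EBIT ÷ (EBIT − I) = R$605,000 ÷ (R$605,000 − R$290,000.00) = R$605,000 ÷ R$315,000.00 = 1.9206.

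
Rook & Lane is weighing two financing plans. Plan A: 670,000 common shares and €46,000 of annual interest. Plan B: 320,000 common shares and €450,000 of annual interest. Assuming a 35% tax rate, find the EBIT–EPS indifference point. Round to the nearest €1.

At indifference, (EBIT − 46,000)(1 − t)/670,000 = (EBIT − 450,000)(1 − t)/320,000.
Cancelling (1 − t) and cross-multiplying: 320,000·(EBIT − 46,000) = 670,000·(EBIT − 450,000).
Solving, EBIT = (450,000·670,000 − 46,000·320,000) / (670,000 − 320,000) = 286,780,000,000 / 350,000 = 819,371.43.

€819,371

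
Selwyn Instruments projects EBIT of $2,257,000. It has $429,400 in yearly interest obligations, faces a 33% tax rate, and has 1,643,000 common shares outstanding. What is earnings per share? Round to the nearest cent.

Pre-tax income = $2,257,000 − $429,400.00 = $1,827,600.00.
Net income = $1,827,600.00 × (1 − 0.33) = $1,224,492.00.
Per share: $1,224,492.00 / 1,643,000 shares = $0.75.

$0.75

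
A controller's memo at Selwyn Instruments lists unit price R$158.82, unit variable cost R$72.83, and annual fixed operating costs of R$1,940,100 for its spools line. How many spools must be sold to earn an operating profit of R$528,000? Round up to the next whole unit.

28,703 spools

Contribution margin per unit = R$158.82 − R$72.83 = R$85.99.
Need Q such that Q × R$85.99 − R$1,940,100 = R$528,000, i.e. Q = R$2,468,100 / R$85.99 = 28,702.17 → 28,703.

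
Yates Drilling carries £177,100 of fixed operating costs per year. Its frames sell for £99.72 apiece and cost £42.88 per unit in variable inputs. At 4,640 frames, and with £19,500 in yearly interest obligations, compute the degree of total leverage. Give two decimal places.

3.93

At 4,640 units, contribution = 4,640 × £56.84 = £263,737.60.
Subtracting fixed costs: EBIT = £263,737.60 − £177,100 = £86,637.60. Interest = £19,500.00.
DOL = £263,737.60 ÷ £86,637.60 = 3.0441; DFL = £86,637.60 ÷ £67,137.60 = 1.2904.
DCL = DOL × DFL = 3.0441 × 1.2904 = 3.9281.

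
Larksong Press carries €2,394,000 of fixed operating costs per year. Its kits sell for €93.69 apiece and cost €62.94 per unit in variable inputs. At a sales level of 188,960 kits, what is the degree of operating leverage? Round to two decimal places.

Total contribution margin = 188,960 × €30.75 = €5,810,520.00.
Subtracting fixed costs: EBIT = €5,810,520.00 − €2,394,000 = €3,416,520.00.
So DOL = total CM / EBIT = €5,810,520.00 / €3,416,520.00 = 1.7007.

1.70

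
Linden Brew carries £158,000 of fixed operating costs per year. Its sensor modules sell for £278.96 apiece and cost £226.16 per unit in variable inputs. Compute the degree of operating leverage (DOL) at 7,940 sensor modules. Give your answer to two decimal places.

Contribution at this volume is 7,940 × £52.80 = £419,232.00.
EBIT = £419,232.00 − £158,000 = £261,232.00.
So DOL = total CM / EBIT = £419,232.00 / £261,232.00 = 1.6048.

1.60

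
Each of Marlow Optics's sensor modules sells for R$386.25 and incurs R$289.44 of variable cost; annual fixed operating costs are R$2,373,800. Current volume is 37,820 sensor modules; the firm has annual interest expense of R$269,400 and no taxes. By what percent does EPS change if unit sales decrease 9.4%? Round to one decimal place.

Contribution at this volume is 37,820 × R$96.81 = R$3,661,354.20.
Subtracting fixed costs: EBIT = R$3,661,354.20 − R$2,373,800 = R$1,287,554.20.
After interest of R$269,400.00, pre-tax earnings = R$1,018,154.20.
Degree of combined leverage = contribution ÷ (EBIT − I) = R$3,661,354.20 ÷ R$1,018,154.20 = 3.5961.
%ΔEPS = DCL × %ΔSales = 3.5961 × -9.4% = -33.8%.

-33.8%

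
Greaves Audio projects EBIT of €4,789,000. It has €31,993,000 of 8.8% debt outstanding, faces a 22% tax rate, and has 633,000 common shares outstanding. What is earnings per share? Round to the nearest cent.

€2.43

Pre-tax income = €4,789,000 − €2,815,384.00 = €1,973,616.00.
After tax at 22%: net income = €1,973,616.00 × 0.78 = €1,539,420.48.
EPS = €1,539,420.48 ÷ 633,000 = €2.43.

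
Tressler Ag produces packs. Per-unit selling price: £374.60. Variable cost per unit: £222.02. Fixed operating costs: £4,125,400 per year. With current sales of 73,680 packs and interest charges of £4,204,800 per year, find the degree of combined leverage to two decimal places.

3.86

At 73,680 units, contribution = 73,680 × £152.58 = £11,242,094.40.
Operating income = contribution − fixed costs = £11,242,094.40 − £4,125,400 = £7,116,694.40. Interest = £4,204,800.00, so EBIT − I = £2,911,894.40.
Degree of total leverage = total CM / (EBIT − interest) = £11,242,094.40 / £2,911,894.40 = 3.8607.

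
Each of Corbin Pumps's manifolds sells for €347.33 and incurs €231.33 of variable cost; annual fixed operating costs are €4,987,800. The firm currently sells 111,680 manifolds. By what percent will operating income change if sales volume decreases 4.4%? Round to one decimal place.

Total contribution margin = 111,680 × €116.00 = €12,954,880.00.
EBIT = €12,954,880.00 − €4,987,800 = €7,967,080.00.
Degree of operating leverage = €12,954,880.00 / €7,967,080.00 = 1.6261.
Operating income changes by 1.6261 × -4.4% = -7.2%.

-7.2%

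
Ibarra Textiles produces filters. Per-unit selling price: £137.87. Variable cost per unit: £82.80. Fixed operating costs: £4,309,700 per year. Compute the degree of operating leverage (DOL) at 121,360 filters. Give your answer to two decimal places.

2.82

At 121,360 units, contribution = 121,360 × £55.07 = £6,683,295.20.
Subtracting fixed costs: EBIT = £6,683,295.20 − £4,309,700 = £2,373,595.20.
So DOL = total CM / EBIT = £6,683,295.20 / £2,373,595.20 = 2.8157.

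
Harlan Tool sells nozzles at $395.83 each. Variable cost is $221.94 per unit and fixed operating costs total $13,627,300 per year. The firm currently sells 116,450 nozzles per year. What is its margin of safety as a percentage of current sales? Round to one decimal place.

32.7%

Contribution margin per unit = $395.83 − $221.94 = $173.89. Break-even units = $13,627,300 ÷ $173.89 = 78,367.36; break-even revenue = 78,367.36 × $395.83 = $31,020,151.58.
Actual sales revenue = 116,450 × $395.83 = $46,094,403.50.
Margin of safety = ($46,094,403.50 − $31,020,151.58) ÷ $46,094,403.50 = 32.7%.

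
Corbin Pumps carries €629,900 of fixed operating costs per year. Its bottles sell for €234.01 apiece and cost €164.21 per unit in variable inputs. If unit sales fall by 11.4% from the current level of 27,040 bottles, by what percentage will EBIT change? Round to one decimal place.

At 27,040 units, contribution = 27,040 × €69.80 = €1,887,392.00.
Subtracting fixed costs: EBIT = €1,887,392.00 − €629,900 = €1,257,492.00.
So DOL = total CM / EBIT = €1,887,392.00 / €1,257,492.00 = 1.5009.
%ΔEBIT = DOL × %ΔSales = 1.5009 × -11.4% = -17.1%.

-17.1%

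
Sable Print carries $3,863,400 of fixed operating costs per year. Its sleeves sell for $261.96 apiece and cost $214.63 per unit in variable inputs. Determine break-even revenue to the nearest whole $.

$21,382,976

CM per unit = $261.96 − $214.63 = $47.33; CM ratio = $47.33 / $261.96 = 0.1807.
Break-even sales = FC ÷ CM ratio = $3,863,400 × $261.96 / $47.33 = $21,382,976.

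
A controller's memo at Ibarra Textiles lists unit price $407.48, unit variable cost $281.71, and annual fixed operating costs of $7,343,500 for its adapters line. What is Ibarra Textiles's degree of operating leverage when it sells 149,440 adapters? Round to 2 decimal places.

At 149,440 units, contribution = 149,440 × $125.77 = $18,795,068.80.
Subtracting fixed costs: EBIT = $18,795,068.80 − $7,343,500 = $11,451,568.80.
So DOL = total CM / EBIT = $18,795,068.80 / $11,451,568.80 = 1.6413.

1.64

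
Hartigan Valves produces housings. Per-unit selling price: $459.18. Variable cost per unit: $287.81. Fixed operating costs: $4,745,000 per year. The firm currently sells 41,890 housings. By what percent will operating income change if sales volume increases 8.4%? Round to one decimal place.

Contribution at this volume is 41,890 × $171.37 = $7,178,689.30.
Operating income = contribution − fixed costs = $7,178,689.30 − $4,745,000 = $2,433,689.30.
DOL = contribution ÷ EBIT = $7,178,689.30 ÷ $2,433,689.30 = 2.9497.
%ΔEBIT = DOL × %ΔSales = 2.9497 × +8.4% = +24.8%.

+24.8%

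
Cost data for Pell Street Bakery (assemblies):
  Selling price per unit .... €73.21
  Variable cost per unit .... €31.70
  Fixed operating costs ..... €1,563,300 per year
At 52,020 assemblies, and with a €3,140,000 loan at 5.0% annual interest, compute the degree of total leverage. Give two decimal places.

Contribution at this volume is 52,020 × €41.51 = €2,159,350.20.
Subtracting fixed costs: EBIT = €2,159,350.20 − €1,563,300 = €596,050.20. Interest = €157,000.00.
DOL = €2,159,350.20 ÷ €596,050.20 = 3.6228; DFL = €596,050.20 ÷ €439,050.20 = 1.3576.
Combined leverage = 3.6228 × 1.3576 = 4.9183.

4.92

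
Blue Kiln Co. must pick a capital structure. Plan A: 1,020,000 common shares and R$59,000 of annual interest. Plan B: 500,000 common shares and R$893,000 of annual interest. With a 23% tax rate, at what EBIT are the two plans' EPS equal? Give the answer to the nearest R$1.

Set EPS_A = EPS_B: (EBIT − R$59,000)(1 − 0.23) ÷ 1,020,000 = (EBIT − R$893,000)(1 − 0.23) ÷ 500,000.
Cancelling (1 − t) and cross-multiplying: 500,000·(EBIT − 59,000) = 1,020,000·(EBIT − 893,000).
Solving, EBIT = (893,000·1,020,000 − 59,000·500,000) / (1,020,000 − 500,000) = 881,360,000,000 / 520,000 = 1,694,923.08.

R$1,694,923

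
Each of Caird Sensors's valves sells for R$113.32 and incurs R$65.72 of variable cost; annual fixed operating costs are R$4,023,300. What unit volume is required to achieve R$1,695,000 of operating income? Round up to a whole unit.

120,133 valves

Each unit contributes R$113.32 − R$65.72 = R$47.60.
Required volume = (fixed costs + target profit) ÷ CM = (R$4,023,300 + R$1,695,000) ÷ R$47.60 = 120,132.35, so 120,133 valves.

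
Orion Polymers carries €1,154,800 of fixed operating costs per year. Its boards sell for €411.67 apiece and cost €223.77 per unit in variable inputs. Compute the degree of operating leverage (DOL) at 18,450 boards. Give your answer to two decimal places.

1.50

Contribution at this volume is 18,450 × €187.90 = €3,466,755.00.
EBIT = €3,466,755.00 − €1,154,800 = €2,311,955.00.
DOL = contribution ÷ EBIT = €3,466,755.00 ÷ €2,311,955.00 = 1.4995.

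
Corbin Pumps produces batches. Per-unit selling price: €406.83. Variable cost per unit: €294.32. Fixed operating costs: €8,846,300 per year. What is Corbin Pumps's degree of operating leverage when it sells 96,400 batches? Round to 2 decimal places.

5.42

Contribution at this volume is 96,400 × €112.51 = €10,845,964.00.
EBIT = €10,845,964.00 − €8,846,300 = €1,999,664.00.
DOL = contribution ÷ EBIT = €10,845,964.00 ÷ €1,999,664.00 = 5.4239.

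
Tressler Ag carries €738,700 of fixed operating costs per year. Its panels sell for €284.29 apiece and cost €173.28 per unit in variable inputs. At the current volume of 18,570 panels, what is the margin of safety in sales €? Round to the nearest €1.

€3,387,499

Unit CM = price − variable cost = €284.29 − €173.28 = €111.01. Break-even units = €738,700 ÷ €111.01 = 6,654.36; break-even revenue = 6,654.36 × €284.29 = €1,891,766.71.
Current sales = 18,570 × €284.29 = €5,279,265.30.
Margin of safety = €5,279,265.30 − €1,891,766.71 = €3,387,499.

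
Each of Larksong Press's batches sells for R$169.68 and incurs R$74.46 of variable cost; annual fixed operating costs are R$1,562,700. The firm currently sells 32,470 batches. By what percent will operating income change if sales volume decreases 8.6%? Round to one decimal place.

-17.4%

At 32,470 units, contribution = 32,470 × R$95.22 = R$3,091,793.40.
Subtracting fixed costs: EBIT = R$3,091,793.40 − R$1,562,700 = R$1,529,093.40.
Degree of operating leverage = R$3,091,793.40 / R$1,529,093.40 = 2.0220.
So EBIT moves 2.0220 × (-8.6%) = -17.4%.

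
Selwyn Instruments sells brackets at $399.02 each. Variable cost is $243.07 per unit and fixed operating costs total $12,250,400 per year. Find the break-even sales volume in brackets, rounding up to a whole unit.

Each unit contributes $399.02 − $243.07 = $155.95.
Break-even volume = fixed costs ÷ CM per unit = $12,250,400 ÷ $155.95 = 78,553.38, so 78,554 brackets.

78,554 brackets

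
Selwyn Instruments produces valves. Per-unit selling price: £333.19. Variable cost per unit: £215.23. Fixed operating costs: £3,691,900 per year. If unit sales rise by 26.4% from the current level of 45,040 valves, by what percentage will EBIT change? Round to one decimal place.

+86.5%

At 45,040 units, contribution = 45,040 × £117.96 = £5,312,918.40.
Subtracting fixed costs: EBIT = £5,312,918.40 − £3,691,900 = £1,621,018.40.
Degree of operating leverage = £5,312,918.40 / £1,621,018.40 = 3.2775.
Operating income changes by 3.2775 × +26.4% = +86.5%.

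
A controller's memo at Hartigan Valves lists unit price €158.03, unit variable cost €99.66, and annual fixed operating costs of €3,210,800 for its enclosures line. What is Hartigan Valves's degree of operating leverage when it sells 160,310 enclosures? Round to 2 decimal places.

1.52

Total contribution margin = 160,310 × €58.37 = €9,357,294.70.
Subtracting fixed costs: EBIT = €9,357,294.70 − €3,210,800 = €6,146,494.70.
Degree of operating leverage = €9,357,294.70 / €6,146,494.70 = 1.5224.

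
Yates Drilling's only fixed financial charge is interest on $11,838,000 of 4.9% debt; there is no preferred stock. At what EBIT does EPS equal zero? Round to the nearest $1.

Annual interest = 4.9% × $11,838,000 = $580,062.00.
Without preferred stock the financial break-even is simply EBIT = interest = $580,062.00.

$580,062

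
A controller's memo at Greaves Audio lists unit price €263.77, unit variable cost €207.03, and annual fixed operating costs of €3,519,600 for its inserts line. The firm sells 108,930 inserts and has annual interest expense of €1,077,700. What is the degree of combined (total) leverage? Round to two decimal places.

3.90

Contribution at this volume is 108,930 × €56.74 = €6,180,688.20.
EBIT = €6,180,688.20 − €3,519,600 = €2,661,088.20. Interest = €1,077,700.00, so EBIT − I = €1,583,388.20.
Degree of total leverage = total CM / (EBIT − interest) = €6,180,688.20 / €1,583,388.20 = 3.9035.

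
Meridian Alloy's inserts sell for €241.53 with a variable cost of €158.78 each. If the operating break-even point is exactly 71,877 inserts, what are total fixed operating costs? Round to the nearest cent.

Each unit contributes €241.53 − €158.78 = €82.75.
Since BE = FC / CM, FC = 71,877 × €82.75 = €5,947,821.75.

€5,947,821.75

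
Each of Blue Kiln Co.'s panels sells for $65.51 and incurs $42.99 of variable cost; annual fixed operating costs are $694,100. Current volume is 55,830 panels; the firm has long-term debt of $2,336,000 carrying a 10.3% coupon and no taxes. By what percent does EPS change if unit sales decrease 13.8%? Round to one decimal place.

At 55,830 units, contribution = 55,830 × $22.52 = $1,257,291.60.
Subtracting fixed costs: EBIT = $1,257,291.60 − $694,100 = $563,191.60.
After interest of $240,608.00, pre-tax earnings = $322,583.60.
Degree of combined leverage = contribution ÷ (EBIT − I) = $1,257,291.60 ÷ $322,583.60 = 3.8976.
EPS therefore changes by 3.8976 × (-13.8%) = -53.8%.

-53.8%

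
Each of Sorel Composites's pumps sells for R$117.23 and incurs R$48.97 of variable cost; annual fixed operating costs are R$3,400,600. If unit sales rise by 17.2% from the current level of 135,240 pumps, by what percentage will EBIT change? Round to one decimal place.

At 135,240 units, contribution = 135,240 × R$68.26 = R$9,231,482.40.
Subtracting fixed costs: EBIT = R$9,231,482.40 − R$3,400,600 = R$5,830,882.40.
So DOL = total CM / EBIT = R$9,231,482.40 / R$5,830,882.40 = 1.5832.
Operating income changes by 1.5832 × +17.2% = +27.2%.

+27.2%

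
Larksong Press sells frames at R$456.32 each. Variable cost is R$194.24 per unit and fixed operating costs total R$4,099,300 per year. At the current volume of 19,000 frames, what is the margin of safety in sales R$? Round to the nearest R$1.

R$1,532,593

Unit CM = price − variable cost = R$456.32 − R$194.24 = R$262.08. Break-even units = R$4,099,300 ÷ R$262.08 = 15,641.41; break-even revenue = 15,641.41 × R$456.32 = R$7,137,486.94.
Current sales = 19,000 × R$456.32 = R$8,670,080.00.
Margin of safety = R$8,670,080.00 − R$7,137,486.94 = R$1,532,593.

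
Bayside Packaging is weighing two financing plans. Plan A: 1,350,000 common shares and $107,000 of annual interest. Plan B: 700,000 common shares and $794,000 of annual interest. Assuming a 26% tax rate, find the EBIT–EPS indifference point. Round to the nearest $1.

Set EPS_A = EPS_B: (EBIT − $107,000)(1 − 0.26) ÷ 1,350,000 = (EBIT − $794,000)(1 − 0.26) ÷ 700,000.
The (1 − t) factor cancels: (EBIT − 107,000) × 700,000 = (EBIT − 794,000) × 1,350,000.
Solving, EBIT = (794,000·1,350,000 − 107,000·700,000) / (1,350,000 − 700,000) = 997,000,000,000 / 650,000 = 1,533,846.15.

$1,533,846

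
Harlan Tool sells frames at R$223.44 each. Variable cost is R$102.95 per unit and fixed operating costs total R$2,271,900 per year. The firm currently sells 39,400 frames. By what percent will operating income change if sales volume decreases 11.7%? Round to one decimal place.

-22.4%

At 39,400 units, contribution = 39,400 × R$120.49 = R$4,747,306.00.
EBIT = R$4,747,306.00 − R$2,271,900 = R$2,475,406.00.
Degree of operating leverage = R$4,747,306.00 / R$2,475,406.00 = 1.9178.
So EBIT moves 1.9178 × (-11.7%) = -22.4%.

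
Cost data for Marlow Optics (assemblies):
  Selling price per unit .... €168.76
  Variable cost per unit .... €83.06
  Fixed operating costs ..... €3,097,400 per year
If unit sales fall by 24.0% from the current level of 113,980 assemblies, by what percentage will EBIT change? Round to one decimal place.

Total contribution margin = 113,980 × €85.70 = €9,768,086.00.
EBIT = €9,768,086.00 − €3,097,400 = €6,670,686.00.
Degree of operating leverage = €9,768,086.00 / €6,670,686.00 = 1.4643.
Operating income changes by 1.4643 × -24.0% = -35.1%.

-35.1%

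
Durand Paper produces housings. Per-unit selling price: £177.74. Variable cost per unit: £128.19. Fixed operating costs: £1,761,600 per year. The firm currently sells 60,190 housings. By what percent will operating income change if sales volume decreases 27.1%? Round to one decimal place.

At 60,190 units, contribution = 60,190 × £49.55 = £2,982,414.50.
Subtracting fixed costs: EBIT = £2,982,414.50 − £1,761,600 = £1,220,814.50.
Degree of operating leverage = £2,982,414.50 / £1,220,814.50 = 2.4430.
So EBIT moves 2.4430 × (-27.1%) = -66.2%.

-66.2%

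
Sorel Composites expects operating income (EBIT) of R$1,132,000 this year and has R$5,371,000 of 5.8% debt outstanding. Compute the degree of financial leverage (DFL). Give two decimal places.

Annual interest charges come to R$311,518.00.
Degree of financial leverage = EBIT / (EBIT − interest) = R$1,132,000 / R$820,482.00 = 1.3797.

1.38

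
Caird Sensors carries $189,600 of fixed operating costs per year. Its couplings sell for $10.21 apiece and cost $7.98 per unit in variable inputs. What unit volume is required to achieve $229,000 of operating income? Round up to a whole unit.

187,714 couplings

Contribution margin per unit = $10.21 − $7.98 = $2.23.
Units = (FC + target) / CM = ($189,600 + $229,000) / $2.23 = 187,713.00, so 187,714 couplings.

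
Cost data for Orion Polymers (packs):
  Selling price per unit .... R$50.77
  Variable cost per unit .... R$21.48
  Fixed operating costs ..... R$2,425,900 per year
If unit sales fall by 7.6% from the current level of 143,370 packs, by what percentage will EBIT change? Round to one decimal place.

Total contribution margin = 143,370 × R$29.29 = R$4,199,307.30.
Operating income = contribution − fixed costs = R$4,199,307.30 − R$2,425,900 = R$1,773,407.30.
Degree of operating leverage = R$4,199,307.30 / R$1,773,407.30 = 2.3679.
Operating income changes by 2.3679 × -7.6% = -18.0%.

-18.0%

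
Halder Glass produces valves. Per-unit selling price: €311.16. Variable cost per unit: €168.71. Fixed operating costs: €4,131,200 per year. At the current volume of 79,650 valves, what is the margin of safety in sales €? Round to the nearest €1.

Each unit contributes €311.16 − €168.71 = €142.45. Break-even units = €4,131,200 ÷ €142.45 = 29,001.05; break-even revenue = 29,001.05 × €311.16 = €9,023,967.65.
Actual sales revenue = 79,650 × €311.16 = €24,783,894.00.
Margin of safety = €24,783,894.00 − €9,023,967.65 = €15,759,926.

€15,759,926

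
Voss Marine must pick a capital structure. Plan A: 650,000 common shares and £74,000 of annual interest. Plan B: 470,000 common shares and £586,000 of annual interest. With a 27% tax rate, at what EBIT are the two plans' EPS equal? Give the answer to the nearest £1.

£1,922,889

At indifference, (EBIT − 74,000)(1 − t)/650,000 = (EBIT − 586,000)(1 − t)/470,000.
Cancelling (1 − t) and cross-multiplying: 470,000·(EBIT − 74,000) = 650,000·(EBIT − 586,000).
EBIT × (650,000 − 470,000) = 586,000 × 650,000 − 74,000 × 470,000 = 346,120,000,000, so EBIT = 346,120,000,000 ÷ 180,000 = 1,922,888.89.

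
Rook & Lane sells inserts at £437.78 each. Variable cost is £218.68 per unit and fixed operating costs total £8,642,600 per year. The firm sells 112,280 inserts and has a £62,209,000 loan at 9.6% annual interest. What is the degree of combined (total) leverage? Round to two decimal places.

At 112,280 units, contribution = 112,280 × £219.10 = £24,600,548.00.
EBIT = £24,600,548.00 − £8,642,600 = £15,957,948.00. Interest = £5,972,064.00.
DOL = £24,600,548.00 ÷ £15,957,948.00 = 1.5416; DFL = £15,957,948.00 ÷ £9,985,884.00 = 1.5981.
DCL = DOL × DFL = 1.5416 × 1.5981 = 2.4636.

2.46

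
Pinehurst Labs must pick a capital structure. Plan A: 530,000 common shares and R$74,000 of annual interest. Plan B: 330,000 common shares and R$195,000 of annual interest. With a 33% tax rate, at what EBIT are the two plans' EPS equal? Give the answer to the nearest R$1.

At indifference, (EBIT − 74,000)(1 − t)/530,000 = (EBIT − 195,000)(1 − t)/330,000.
Cancelling (1 − t) and cross-multiplying: 330,000·(EBIT − 74,000) = 530,000·(EBIT − 195,000).
Solving, EBIT = (195,000·530,000 − 74,000·330,000) / (530,000 − 330,000) = 78,930,000,000 / 200,000 = 394,650.00.

R$394,650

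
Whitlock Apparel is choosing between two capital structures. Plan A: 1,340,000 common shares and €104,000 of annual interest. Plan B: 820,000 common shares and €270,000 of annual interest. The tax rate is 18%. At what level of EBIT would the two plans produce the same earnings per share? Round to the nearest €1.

€531,769

At indifference, (EBIT − 104,000)(1 − t)/1,340,000 = (EBIT − 270,000)(1 − t)/820,000.
Cancelling (1 − t) and cross-multiplying: 820,000·(EBIT − 104,000) = 1,340,000·(EBIT − 270,000).
Solving, EBIT = (270,000·1,340,000 − 104,000·820,000) / (1,340,000 − 820,000) = 276,520,000,000 / 520,000 = 531,769.23.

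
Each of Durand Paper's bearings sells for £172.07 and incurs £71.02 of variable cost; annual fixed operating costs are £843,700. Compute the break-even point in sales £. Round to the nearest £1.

CM per unit = £172.07 − £71.02 = £101.05; CM ratio = £101.05 / £172.07 = 0.5873.
Break-even revenue = fixed costs × price ÷ CM = £843,700 × £172.07 ÷ £101.05 = £1,436,670.

£1,436,670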